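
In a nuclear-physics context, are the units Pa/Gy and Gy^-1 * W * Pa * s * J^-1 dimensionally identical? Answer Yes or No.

Yes

Left side:
  Pa = N/m² (pressure = force per area),
      = kg·m⁻¹·s⁻².
  Gy = J/kg (absorbed dose = energy per mass),
      = m²·s⁻².
  So Gy⁻¹ = m⁻²·s².
  Combining: Pa·Gy⁻¹ = (kg·m⁻¹·s⁻²) · (m⁻²·s²) = kg·m⁻³.
Right side:
  Gy = J/kg (absorbed dose = energy per mass),
      = m²·s⁻².
  So Gy⁻¹ = m⁻²·s².
  W = J/s (power = energy per time),
      = kg·m²·s⁻³.
  Pa = N/m² (pressure = force per area),
      = kg·m⁻¹·s⁻².
  J = N·m (work = force × distance),
      = kg·m²·s⁻².
  So J⁻¹ = kg⁻¹·m⁻²·s².
  Combining: Gy⁻¹·W·Pa·s·J⁻¹ = (m⁻²·s²) · (kg·m²·s⁻³) · (kg·m⁻¹·s⁻²) · s · (kg⁻¹·m⁻²·s²) = kg·m⁻³.
Both reduce to kg·m⁻³.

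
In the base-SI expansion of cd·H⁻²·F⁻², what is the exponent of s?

H = kg·m²·s⁻²·A⁻².
So H⁻² = kg⁻²·m⁻⁴·s⁴·A⁴.
F = kg⁻¹·m⁻²·s⁴·A².
So F⁻² = kg²·m⁴·s⁻⁸·A⁻⁴.
Combining: cd·H⁻²·F⁻² = cd · (kg⁻²·m⁻⁴·s⁴·A⁴) · (kg²·m⁴·s⁻⁸·A⁻⁴) = s⁻⁴·cd.
The exponent of s is -4.

-4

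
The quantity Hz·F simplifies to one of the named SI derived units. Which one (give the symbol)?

S

Hz = s⁻¹.
F = kg⁻¹·m⁻²·s⁴·A².
Combining: Hz·F = s⁻¹ · (kg⁻¹·m⁻²·s⁴·A²) = kg⁻¹·m⁻²·s³·A².
kg⁻¹·m⁻²·s³·A² is the base-SI form of the siemens.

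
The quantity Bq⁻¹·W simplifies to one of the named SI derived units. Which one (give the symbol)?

Bq = s⁻¹.
So Bq⁻¹ = s.
W = kg·m²·s⁻³.
Combining: Bq⁻¹·W = s · (kg·m²·s⁻³) = kg·m²·s⁻².
kg·m²·s⁻² is the base-SI form of the joule.

J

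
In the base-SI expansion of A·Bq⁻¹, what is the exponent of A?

1

Bq = s⁻¹.
So Bq⁻¹ = s.
Combining: A·Bq⁻¹ = A · s = s·A.
The exponent of A is 1.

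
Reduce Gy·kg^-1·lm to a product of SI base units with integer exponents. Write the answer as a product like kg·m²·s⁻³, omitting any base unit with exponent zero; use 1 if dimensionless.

Gy = J/kg (absorbed dose = energy per mass),
    = m²·s⁻².
lm = cd·sr = cd (luminous flux; sr is dimensionless).
Combining: Gy·kg⁻¹·lm = (m²·s⁻²) · kg⁻¹ · cd = kg⁻¹·m²·s⁻²·cd.

kg⁻¹·m²·s⁻²·cd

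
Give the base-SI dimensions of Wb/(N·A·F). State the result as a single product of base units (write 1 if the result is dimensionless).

Wb = V·s (flux: a volt is a weber per second),
    = kg·m²·s⁻²·A⁻¹.
N = kg·m/s² = kg·m·s⁻² (force = mass × acceleration).
So N⁻¹ = kg⁻¹·m⁻¹·s².
F = C/V (capacitance = charge per voltage),
    = A·s/(kg·m²·s⁻³·A⁻¹) (substituting C and V),
    = kg⁻¹·m⁻²·s⁴·A².
So F⁻¹ = kg·m²·s⁻⁴·A⁻².
Combining: Wb·N⁻¹·A⁻¹·F⁻¹ = (kg·m²·s⁻²·A⁻¹) · (kg⁻¹·m⁻¹·s²) · A⁻¹ · (kg·m²·s⁻⁴·A⁻²) = kg·m³·s⁻⁴·A⁻⁴.

kg·m³·s⁻⁴·A⁻⁴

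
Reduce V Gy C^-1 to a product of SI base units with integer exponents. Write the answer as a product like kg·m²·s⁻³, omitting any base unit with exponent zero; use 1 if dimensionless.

V = kg·m²·s⁻³·A⁻¹.
Gy = m²·s⁻².
C = s·A.
So C⁻¹ = s⁻¹·A⁻¹.
Combining: V·Gy·C⁻¹ = (kg·m²·s⁻³·A⁻¹) · (m²·s⁻²) · (s⁻¹·A⁻¹) = kg·m⁴·s⁻⁶·A⁻².

kg·m⁴·s⁻⁶·A⁻²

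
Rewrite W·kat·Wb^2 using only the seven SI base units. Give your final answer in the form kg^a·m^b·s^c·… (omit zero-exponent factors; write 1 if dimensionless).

kg³·m⁶·s⁻⁸·A⁻²·mol

W = J/s (power = energy per time),
    = kg·m²·s⁻³.
kat = mol/s = s⁻¹·mol (catalytic activity).
Wb = V·s (flux: a volt is a weber per second),
    = kg·m²·s⁻²·A⁻¹.
So Wb² = kg²·m⁴·s⁻⁴·A⁻².
Combining: W·kat·Wb² = (kg·m²·s⁻³) · (s⁻¹·mol) · (kg²·m⁴·s⁻⁴·A⁻²) = kg³·m⁶·s⁻⁸·A⁻²·mol.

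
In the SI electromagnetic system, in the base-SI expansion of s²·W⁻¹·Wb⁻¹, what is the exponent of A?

W = kg·m²·s⁻³.
So W⁻¹ = kg⁻¹·m⁻²·s³.
Wb = kg·m²·s⁻²·A⁻¹.
So Wb⁻¹ = kg⁻¹·m⁻²·s²·A.
Combining: s²·W⁻¹·Wb⁻¹ = s² · (kg⁻¹·m⁻²·s³) · (kg⁻¹·m⁻²·s²·A) = kg⁻²·m⁻⁴·s⁷·A.
The exponent of A is 1.

1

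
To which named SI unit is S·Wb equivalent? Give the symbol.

C

S = 1/Ω (conductance is reciprocal resistance),
    = kg⁻¹·m⁻²·s³·A².
Wb = V·s (flux: a volt is a weber per second),
    = kg·m²·s⁻²·A⁻¹.
Combining: S·Wb = (kg⁻¹·m⁻²·s³·A²) · (kg·m²·s⁻²·A⁻¹) = s·A.
s·A is the base-SI form of the coulomb.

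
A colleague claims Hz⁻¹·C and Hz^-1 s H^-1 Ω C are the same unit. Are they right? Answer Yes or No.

Yes

Left side:
  Hz = 1/s = s⁻¹ (frequency is cycles per second).
  So Hz⁻¹ = s.
  C = A·s = s·A (charge = current × time).
  Combining: Hz⁻¹·C = s · (s·A) = s²·A.
Right side:
  Hz = s⁻¹.
  So Hz⁻¹ = s.
  H = kg·m²·s⁻²·A⁻².
  So H⁻¹ = kg⁻¹·m⁻²·s²·A².
  Ω = kg·m²·s⁻³·A⁻².
  C = s·A.
  Combining: Hz⁻¹·s·H⁻¹·Ω·C = s · s · (kg⁻¹·m⁻²·s²·A²) · (kg·m²·s⁻³·A⁻²) · (s·A) = s²·A.
Both reduce to s²·A.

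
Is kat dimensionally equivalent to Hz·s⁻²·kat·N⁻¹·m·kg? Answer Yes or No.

Left side:
  kat = s⁻¹·mol.
Right side:
  Hz = s⁻¹.
  kat = s⁻¹·mol.
  N = kg·m·s⁻².
  So N⁻¹ = kg⁻¹·m⁻¹·s².
  Combining: Hz·s⁻²·kat·N⁻¹·m·kg = s⁻¹ · s⁻² · (s⁻¹·mol) · (kg⁻¹·m⁻¹·s²) · m · kg = s⁻²·mol.
Left is s⁻¹·mol; right is s⁻²·mol — different.

No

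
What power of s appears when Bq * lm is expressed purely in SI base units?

Bq = 1/s = s⁻¹ (activity is decays per second).
lm = cd·sr = cd (luminous flux; sr is dimensionless).
Combining: Bq·lm = s⁻¹ · cd = s⁻¹·cd.
The exponent of s is -1.

-1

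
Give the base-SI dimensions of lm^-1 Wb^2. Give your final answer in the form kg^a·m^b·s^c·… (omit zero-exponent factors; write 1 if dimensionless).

lm = cd.
So lm⁻¹ = cd⁻¹.
Wb = kg·m²·s⁻²·A⁻¹.
So Wb² = kg²·m⁴·s⁻⁴·A⁻².
Combining: lm⁻¹·Wb² = cd⁻¹ · (kg²·m⁴·s⁻⁴·A⁻²) = kg²·m⁴·s⁻⁴·A⁻²·cd⁻¹.

kg²·m⁴·s⁻⁴·A⁻²·cd⁻¹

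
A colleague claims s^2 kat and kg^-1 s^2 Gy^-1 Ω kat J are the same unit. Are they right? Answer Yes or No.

No

Left side:
  kat = s⁻¹·mol.
  Combining: s²·kat = s² · (s⁻¹·mol) = s·mol.
Right side:
  Gy = m²·s⁻².
  So Gy⁻¹ = m⁻²·s².
  Ω = kg·m²·s⁻³·A⁻².
  kat = s⁻¹·mol.
  J = kg·m²·s⁻².
  Combining: kg⁻¹·s²·Gy⁻¹·Ω·kat·J = kg⁻¹ · s² · (m⁻²·s²) · (kg·m²·s⁻³·A⁻²) · (s⁻¹·mol) · (kg·m²·s⁻²) = kg·m²·s⁻²·A⁻²·mol.
Left is s·mol; right is kg·m²·s⁻²·A⁻²·mol — different.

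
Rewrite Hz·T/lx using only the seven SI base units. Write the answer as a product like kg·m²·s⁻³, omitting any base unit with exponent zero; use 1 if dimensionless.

Hz = s⁻¹.
T = kg·s⁻²·A⁻¹.
lx = m⁻²·cd.
So lx⁻¹ = m²·cd⁻¹.
Combining: Hz·T·lx⁻¹ = s⁻¹ · (kg·s⁻²·A⁻¹) · (m²·cd⁻¹) = kg·m²·s⁻³·A⁻¹·cd⁻¹.

kg·m²·s⁻³·A⁻¹·cd⁻¹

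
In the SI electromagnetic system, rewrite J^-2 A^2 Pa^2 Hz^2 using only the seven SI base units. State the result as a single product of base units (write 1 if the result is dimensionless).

J = kg·m²·s⁻².
So J⁻² = kg⁻²·m⁻⁴·s⁴.
Pa = kg·m⁻¹·s⁻².
So Pa² = kg²·m⁻²·s⁻⁴.
Hz = s⁻¹.
So Hz² = s⁻².
Combining: J⁻²·A²·Pa²·Hz² = (kg⁻²·m⁻⁴·s⁴) · A² · (kg²·m⁻²·s⁻⁴) · s⁻² = m⁻⁶·s⁻²·A².

m⁻⁶·s⁻²·A²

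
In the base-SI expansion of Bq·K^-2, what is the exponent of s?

-1

Bq = 1/s = s⁻¹ (activity is decays per second).
Combining: Bq·K⁻² = s⁻¹ · K⁻² = s⁻¹·K⁻².
The exponent of s is -1.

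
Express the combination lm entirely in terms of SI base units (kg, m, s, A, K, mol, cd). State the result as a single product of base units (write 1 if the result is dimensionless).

cd

lm = cd·sr = cd (luminous flux; sr is dimensionless).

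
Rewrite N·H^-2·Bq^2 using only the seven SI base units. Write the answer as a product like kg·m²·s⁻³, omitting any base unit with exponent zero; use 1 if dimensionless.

kg⁻¹·m⁻³·A⁴

N = kg·m·s⁻².
H = kg·m²·s⁻²·A⁻².
So H⁻² = kg⁻²·m⁻⁴·s⁴·A⁴.
Bq = s⁻¹.
So Bq² = s⁻².
Combining: N·H⁻²·Bq² = (kg·m·s⁻²) · (kg⁻²·m⁻⁴·s⁴·A⁴) · s⁻² = kg⁻¹·m⁻³·A⁴.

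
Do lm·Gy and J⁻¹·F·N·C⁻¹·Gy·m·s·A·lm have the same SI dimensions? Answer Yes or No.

Left side:
  lm = cd·sr = cd (luminous flux; sr is dimensionless).
  Gy = J/kg (absorbed dose = energy per mass),
      = m²·s⁻².
  Combining: lm·Gy = cd · (m²·s⁻²) = m²·s⁻²·cd.
Right side:
  J = N·m (work = force × distance),
      = kg·m²·s⁻².
  So J⁻¹ = kg⁻¹·m⁻²·s².
  F = C/V (capacitance = charge per voltage),
      = A·s/(kg·m²·s⁻³·A⁻¹) (substituting C and V),
      = kg⁻¹·m⁻²·s⁴·A².
  N = kg·m/s² = kg·m·s⁻² (force = mass × acceleration).
  C = A·s = s·A (charge = current × time).
  So C⁻¹ = s⁻¹·A⁻¹.
  Gy = J/kg (absorbed dose = energy per mass),
      = m²·s⁻².
  lm = cd·sr = cd (luminous flux; sr is dimensionless).
  Combining: J⁻¹·F·N·C⁻¹·Gy·m·s·A·lm = (kg⁻¹·m⁻²·s²) · (kg⁻¹·m⁻²·s⁴·A²) · (kg·m·s⁻²) · (s⁻¹·A⁻¹) · (m²·s⁻²) · m · s · A · cd = kg⁻¹·s²·A²·cd.
Left is m²·s⁻²·cd; right is kg⁻¹·s²·A²·cd — different.

No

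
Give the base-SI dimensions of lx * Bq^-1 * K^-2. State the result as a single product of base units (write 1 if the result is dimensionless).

lx = lm/m² (illuminance = luminous flux per area),
    = m⁻²·cd.
Bq = 1/s = s⁻¹ (activity is decays per second).
So Bq⁻¹ = s.
Combining: lx·Bq⁻¹·K⁻² = (m⁻²·cd) · s · K⁻² = m⁻²·s·K⁻²·cd.

m⁻²·s·K⁻²·cd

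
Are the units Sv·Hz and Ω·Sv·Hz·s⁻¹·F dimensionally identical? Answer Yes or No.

Left side:
  Sv = J/kg (equivalent dose = energy per mass),
      = m²·s⁻².
  Hz = 1/s = s⁻¹ (frequency is cycles per second).
  Combining: Sv·Hz = (m²·s⁻²) · s⁻¹ = m²·s⁻³.
Right side:
  Ω = V/A (resistance = voltage per current),
      = kg·m²·s⁻³·A⁻².
  Sv = J/kg (equivalent dose = energy per mass),
      = m²·s⁻².
  Hz = 1/s = s⁻¹ (frequency is cycles per second).
  F = C/V (capacitance = charge per voltage),
      = A·s/(kg·m²·s⁻³·A⁻¹) (substituting C and V),
      = kg⁻¹·m⁻²·s⁴·A².
  Combining: Ω·Sv·Hz·s⁻¹·F = (kg·m²·s⁻³·A⁻²) · (m²·s⁻²) · s⁻¹ · s⁻¹ · (kg⁻¹·m⁻²·s⁴·A²) = m²·s⁻³.
Both reduce to m²·s⁻³.

Yes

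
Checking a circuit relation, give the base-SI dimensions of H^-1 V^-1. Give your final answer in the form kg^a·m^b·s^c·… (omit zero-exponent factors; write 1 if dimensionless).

kg⁻²·m⁻⁴·s⁵·A³

H = Wb/A (inductance = flux per current),
    = kg·m²·s⁻²·A⁻².
So H⁻¹ = kg⁻¹·m⁻²·s²·A².
V = W/A (potential = power per current),
    = kg·m²·s⁻³·A⁻¹.
So V⁻¹ = kg⁻¹·m⁻²·s³·A.
Combining: H⁻¹·V⁻¹ = (kg⁻¹·m⁻²·s²·A²) · (kg⁻¹·m⁻²·s³·A) = kg⁻²·m⁻⁴·s⁵·A³.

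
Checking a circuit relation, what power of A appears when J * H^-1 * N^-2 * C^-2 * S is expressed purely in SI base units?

2

J = N·m (work = force × distance),
    = kg·m²·s⁻².
H = Wb/A (inductance = flux per current),
    = kg·m²·s⁻²·A⁻².
So H⁻¹ = kg⁻¹·m⁻²·s²·A².
N = kg·m/s² = kg·m·s⁻² (force = mass × acceleration).
So N⁻² = kg⁻²·m⁻²·s⁴.
C = A·s = s·A (charge = current × time).
So C⁻² = s⁻²·A⁻².
S = 1/Ω (conductance is reciprocal resistance),
    = kg⁻¹·m⁻²·s³·A².
Combining: J·H⁻¹·N⁻²·C⁻²·S = (kg·m²·s⁻²) · (kg⁻¹·m⁻²·s²·A²) · (kg⁻²·m⁻²·s⁴) · (s⁻²·A⁻²) · (kg⁻¹·m⁻²·s³·A²) = kg⁻³·m⁻⁴·s⁵·A².
The exponent of A is 2.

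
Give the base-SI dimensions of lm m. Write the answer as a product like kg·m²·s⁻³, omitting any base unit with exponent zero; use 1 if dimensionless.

m·cd

lm = cd.
Combining: lm·m = cd · m = m·cd.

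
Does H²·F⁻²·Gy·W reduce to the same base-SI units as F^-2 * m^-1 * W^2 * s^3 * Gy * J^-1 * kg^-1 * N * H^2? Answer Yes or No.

Left side:
  H = kg·m²·s⁻²·A⁻².
  So H² = kg²·m⁴·s⁻⁴·A⁻⁴.
  F = kg⁻¹·m⁻²·s⁴·A².
  So F⁻² = kg²·m⁴·s⁻⁸·A⁻⁴.
  Gy = m²·s⁻².
  W = kg·m²·s⁻³.
  Combining: H²·F⁻²·Gy·W = (kg²·m⁴·s⁻⁴·A⁻⁴) · (kg²·m⁴·s⁻⁸·A⁻⁴) · (m²·s⁻²) · (kg·m²·s⁻³) = kg⁵·m¹²·s⁻¹⁷·A⁻⁸.
Right side:
  F = kg⁻¹·m⁻²·s⁴·A².
  So F⁻² = kg²·m⁴·s⁻⁸·A⁻⁴.
  W = kg·m²·s⁻³.
  So W² = kg²·m⁴·s⁻⁶.
  Gy = m²·s⁻².
  J = kg·m²·s⁻².
  So J⁻¹ = kg⁻¹·m⁻²·s².
  N = kg·m·s⁻².
  H = kg·m²·s⁻²·A⁻².
  So H² = kg²·m⁴·s⁻⁴·A⁻⁴.
  Combining: F⁻²·m⁻¹·W²·s³·Gy·J⁻¹·kg⁻¹·N·H² = (kg²·m⁴·s⁻⁸·A⁻⁴) · m⁻¹ · (kg²·m⁴·s⁻⁶) · s³ · (m²·s⁻²) · (kg⁻¹·m⁻²·s²) · kg⁻¹ · (kg·m·s⁻²) · (kg²·m⁴·s⁻⁴·A⁻⁴) = kg⁵·m¹²·s⁻¹⁷·A⁻⁸.
Both reduce to kg⁵·m¹²·s⁻¹⁷·A⁻⁸.

Yes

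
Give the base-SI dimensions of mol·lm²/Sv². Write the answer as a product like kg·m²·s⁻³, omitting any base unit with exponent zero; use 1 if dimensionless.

m⁻⁴·s⁴·mol·cd²

Sv = J/kg (equivalent dose = energy per mass),
    = m²·s⁻².
So Sv⁻² = m⁻⁴·s⁴.
lm = cd·sr = cd (luminous flux; sr is dimensionless).
So lm² = cd².
Combining: mol·Sv⁻²·lm² = mol · (m⁻⁴·s⁴) · cd² = m⁻⁴·s⁴·mol·cd².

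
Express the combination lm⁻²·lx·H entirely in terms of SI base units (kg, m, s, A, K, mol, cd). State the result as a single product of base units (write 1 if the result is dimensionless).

kg·s⁻²·A⁻²·cd⁻¹

lm = cd·sr = cd (luminous flux; sr is dimensionless).
So lm⁻² = cd⁻².
lx = lm/m² (illuminance = luminous flux per area),
    = m⁻²·cd.
H = Wb/A (inductance = flux per current),
    = kg·m²·s⁻²·A⁻².
Combining: lm⁻²·lx·H = cd⁻² · (m⁻²·cd) · (kg·m²·s⁻²·A⁻²) = kg·s⁻²·A⁻²·cd⁻¹.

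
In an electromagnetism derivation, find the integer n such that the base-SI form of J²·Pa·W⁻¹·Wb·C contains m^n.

J = N·m (work = force × distance),
    = kg·m²·s⁻².
So J² = kg²·m⁴·s⁻⁴.
Pa = N/m² (pressure = force per area),
    = kg·m⁻¹·s⁻².
W = J/s (power = energy per time),
    = kg·m²·s⁻³.
So W⁻¹ = kg⁻¹·m⁻²·s³.
Wb = V·s (flux: a volt is a weber per second),
    = kg·m²·s⁻²·A⁻¹.
C = A·s = s·A (charge = current × time).
Combining: J²·Pa·W⁻¹·Wb·C = (kg²·m⁴·s⁻⁴) · (kg·m⁻¹·s⁻²) · (kg⁻¹·m⁻²·s³) · (kg·m²·s⁻²·A⁻¹) · (s·A) = kg³·m³·s⁻⁴.
The exponent of m is 3.

3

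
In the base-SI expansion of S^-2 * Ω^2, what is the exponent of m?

8

S = 1/Ω (conductance is reciprocal resistance),
    = kg⁻¹·m⁻²·s³·A².
So S⁻² = kg²·m⁴·s⁻⁶·A⁻⁴.
Ω = V/A (resistance = voltage per current),
    = kg·m²·s⁻³·A⁻².
So Ω² = kg²·m⁴·s⁻⁶·A⁻⁴.
Combining: S⁻²·Ω² = (kg²·m⁴·s⁻⁶·A⁻⁴) · (kg²·m⁴·s⁻⁶·A⁻⁴) = kg⁴·m⁸·s⁻¹²·A⁻⁸.
The exponent of m is 8.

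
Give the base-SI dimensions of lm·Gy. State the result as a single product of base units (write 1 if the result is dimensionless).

lm = cd.
Gy = m²·s⁻².
Combining: lm·Gy = cd · (m²·s⁻²) = m²·s⁻²·cd.

m²·s⁻²·cd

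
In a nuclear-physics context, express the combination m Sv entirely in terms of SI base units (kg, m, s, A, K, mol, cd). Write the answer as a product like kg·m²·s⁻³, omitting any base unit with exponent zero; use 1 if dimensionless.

Sv = m²·s⁻².
Combining: m·Sv = m · (m²·s⁻²) = m³·s⁻².

m³·s⁻²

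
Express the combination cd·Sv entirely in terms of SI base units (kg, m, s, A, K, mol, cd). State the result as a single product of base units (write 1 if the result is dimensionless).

Sv = J/kg (equivalent dose = energy per mass),
    = m²·s⁻².
Combining: cd·Sv = cd · (m²·s⁻²) = m²·s⁻²·cd.

m²·s⁻²·cd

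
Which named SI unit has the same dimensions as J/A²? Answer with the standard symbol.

H

J = N·m (work = force × distance),
    = kg·m²·s⁻².
Combining: J·A⁻² = (kg·m²·s⁻²) · A⁻² = kg·m²·s⁻²·A⁻².
kg·m²·s⁻²·A⁻² is the base-SI form of the henry.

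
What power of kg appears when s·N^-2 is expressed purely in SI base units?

-2

N = kg·m·s⁻².
So N⁻² = kg⁻²·m⁻²·s⁴.
Combining: s·N⁻² = s · (kg⁻²·m⁻²·s⁴) = kg⁻²·m⁻²·s⁵.
The exponent of kg is -2.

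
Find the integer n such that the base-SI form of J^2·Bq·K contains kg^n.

2

J = N·m (work = force × distance),
    = kg·m²·s⁻².
So J² = kg²·m⁴·s⁻⁴.
Bq = 1/s = s⁻¹ (activity is decays per second).
Combining: J²·Bq·K = (kg²·m⁴·s⁻⁴) · s⁻¹ · K = kg²·m⁴·s⁻⁵·K.
The exponent of kg is 2.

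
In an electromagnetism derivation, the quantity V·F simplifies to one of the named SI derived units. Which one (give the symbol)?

C

V = kg·m²·s⁻³·A⁻¹.
F = kg⁻¹·m⁻²·s⁴·A².
Combining: V·F = (kg·m²·s⁻³·A⁻¹) · (kg⁻¹·m⁻²·s⁴·A²) = s·A.
s·A is the base-SI form of the coulomb.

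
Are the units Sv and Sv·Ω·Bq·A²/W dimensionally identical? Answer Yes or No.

Left side:
  Sv = J/kg (equivalent dose = energy per mass),
      = m²·s⁻².
Right side:
  Sv = m²·s⁻².
  Ω = kg·m²·s⁻³·A⁻².
  W = kg·m²·s⁻³.
  So W⁻¹ = kg⁻¹·m⁻²·s³.
  Bq = s⁻¹.
  Combining: Sv·Ω·W⁻¹·Bq·A² = (m²·s⁻²) · (kg·m²·s⁻³·A⁻²) · (kg⁻¹·m⁻²·s³) · s⁻¹ · A² = m²·s⁻³.
Left is m²·s⁻²; right is m²·s⁻³ — different.

No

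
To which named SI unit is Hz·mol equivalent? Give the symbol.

kat

Hz = s⁻¹.
Combining: Hz·mol = s⁻¹ · mol = s⁻¹·mol.
s⁻¹·mol is the base-SI form of the katal.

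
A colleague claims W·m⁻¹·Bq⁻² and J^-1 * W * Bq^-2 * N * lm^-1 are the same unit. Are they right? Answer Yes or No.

No

Left side:
  W = J/s (power = energy per time),
      = kg·m²·s⁻³.
  Bq = 1/s = s⁻¹ (activity is decays per second).
  So Bq⁻² = s².
  Combining: W·m⁻¹·Bq⁻² = (kg·m²·s⁻³) · m⁻¹ · s² = kg·m·s⁻¹.
Right side:
  J = kg·m²·s⁻².
  So J⁻¹ = kg⁻¹·m⁻²·s².
  W = kg·m²·s⁻³.
  Bq = s⁻¹.
  So Bq⁻² = s².
  N = kg·m·s⁻².
  lm = cd.
  So lm⁻¹ = cd⁻¹.
  Combining: J⁻¹·W·Bq⁻²·N·lm⁻¹ = (kg⁻¹·m⁻²·s²) · (kg·m²·s⁻³) · s² · (kg·m·s⁻²) · cd⁻¹ = kg·m·s⁻¹·cd⁻¹.
Left is kg·m·s⁻¹; right is kg·m·s⁻¹·cd⁻¹ — different.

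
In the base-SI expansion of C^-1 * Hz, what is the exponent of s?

C = s·A.
So C⁻¹ = s⁻¹·A⁻¹.
Hz = s⁻¹.
Combining: C⁻¹·Hz = (s⁻¹·A⁻¹) · s⁻¹ = s⁻²·A⁻¹.
The exponent of s is -2.

-2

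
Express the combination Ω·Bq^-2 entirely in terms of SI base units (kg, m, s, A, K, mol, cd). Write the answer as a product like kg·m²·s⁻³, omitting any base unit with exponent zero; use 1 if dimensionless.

kg·m²·s⁻¹·A⁻²

Ω = V/A (resistance = voltage per current),
    = kg·m²·s⁻³·A⁻².
Bq = 1/s = s⁻¹ (activity is decays per second).
So Bq⁻² = s².
Combining: Ω·Bq⁻² = (kg·m²·s⁻³·A⁻²) · s² = kg·m²·s⁻¹·A⁻².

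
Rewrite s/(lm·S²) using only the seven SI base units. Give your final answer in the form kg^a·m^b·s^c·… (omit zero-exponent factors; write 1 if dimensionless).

kg²·m⁴·s⁻⁵·A⁻⁴·cd⁻¹

lm = cd.
So lm⁻¹ = cd⁻¹.
S = kg⁻¹·m⁻²·s³·A².
So S⁻² = kg²·m⁴·s⁻⁶·A⁻⁴.
Combining: s·lm⁻¹·S⁻² = s · cd⁻¹ · (kg²·m⁴·s⁻⁶·A⁻⁴) = kg²·m⁴·s⁻⁵·A⁻⁴·cd⁻¹.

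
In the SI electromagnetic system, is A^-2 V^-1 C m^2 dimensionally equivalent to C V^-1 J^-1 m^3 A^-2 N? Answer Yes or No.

Yes

Left side:
  V = W/A (potential = power per current),
      = kg·m²·s⁻³·A⁻¹.
  So V⁻¹ = kg⁻¹·m⁻²·s³·A.
  C = A·s = s·A (charge = current × time).
  Combining: A⁻²·V⁻¹·C·m² = A⁻² · (kg⁻¹·m⁻²·s³·A) · (s·A) · m² = kg⁻¹·s⁴.
Right side:
  C = s·A.
  V = kg·m²·s⁻³·A⁻¹.
  So V⁻¹ = kg⁻¹·m⁻²·s³·A.
  J = kg·m²·s⁻².
  So J⁻¹ = kg⁻¹·m⁻²·s².
  N = kg·m·s⁻².
  Combining: C·V⁻¹·J⁻¹·m³·A⁻²·N = (s·A) · (kg⁻¹·m⁻²·s³·A) · (kg⁻¹·m⁻²·s²) · m³ · A⁻² · (kg·m·s⁻²) = kg⁻¹·s⁴.
Both reduce to kg⁻¹·s⁴.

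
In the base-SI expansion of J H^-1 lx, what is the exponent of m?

-2

J = kg·m²·s⁻².
H = kg·m²·s⁻²·A⁻².
So H⁻¹ = kg⁻¹·m⁻²·s²·A².
lx = m⁻²·cd.
Combining: J·H⁻¹·lx = (kg·m²·s⁻²) · (kg⁻¹·m⁻²·s²·A²) · (m⁻²·cd) = m⁻²·A²·cd.
The exponent of m is -2.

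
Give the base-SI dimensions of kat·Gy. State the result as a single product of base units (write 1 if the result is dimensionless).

kat = s⁻¹·mol.
Gy = m²·s⁻².
Combining: kat·Gy = (s⁻¹·mol) · (m²·s⁻²) = m²·s⁻³·mol.

m²·s⁻³·mol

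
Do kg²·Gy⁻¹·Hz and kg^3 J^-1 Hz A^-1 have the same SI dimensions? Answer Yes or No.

Left side:
  Gy = J/kg (absorbed dose = energy per mass),
      = m²·s⁻².
  So Gy⁻¹ = m⁻²·s².
  Hz = 1/s = s⁻¹ (frequency is cycles per second).
  Combining: kg²·Gy⁻¹·Hz = kg² · (m⁻²·s²) · s⁻¹ = kg²·m⁻²·s.
Right side:
  J = N·m (work = force × distance),
      = kg·m²·s⁻².
  So J⁻¹ = kg⁻¹·m⁻²·s².
  Hz = 1/s = s⁻¹ (frequency is cycles per second).
  Combining: kg³·J⁻¹·Hz·A⁻¹ = kg³ · (kg⁻¹·m⁻²·s²) · s⁻¹ · A⁻¹ = kg²·m⁻²·s·A⁻¹.
Left is kg²·m⁻²·s; right is kg²·m⁻²·s·A⁻¹ — different.

No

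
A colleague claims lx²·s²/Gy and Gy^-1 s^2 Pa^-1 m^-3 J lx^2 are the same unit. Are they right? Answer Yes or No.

Yes

Left side:
  lx = m⁻²·cd.
  So lx² = m⁻⁴·cd².
  Gy = m²·s⁻².
  So Gy⁻¹ = m⁻²·s².
  Combining: lx²·Gy⁻¹·s² = (m⁻⁴·cd²) · (m⁻²·s²) · s² = m⁻⁶·s⁴·cd².
Right side:
  Gy = J/kg (absorbed dose = energy per mass),
      = m²·s⁻².
  So Gy⁻¹ = m⁻²·s².
  Pa = N/m² (pressure = force per area),
      = kg·m⁻¹·s⁻².
  So Pa⁻¹ = kg⁻¹·m·s².
  J = N·m (work = force × distance),
      = kg·m²·s⁻².
  lx = lm/m² (illuminance = luminous flux per area),
      = m⁻²·cd.
  So lx² = m⁻⁴·cd².
  Combining: Gy⁻¹·s²·Pa⁻¹·m⁻³·J·lx² = (m⁻²·s²) · s² · (kg⁻¹·m·s²) · m⁻³ · (kg·m²·s⁻²) · (m⁻⁴·cd²) = m⁻⁶·s⁴·cd².
Both reduce to m⁻⁶·s⁴·cd².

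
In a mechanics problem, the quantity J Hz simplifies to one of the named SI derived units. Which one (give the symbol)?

J = N·m (work = force × distance),
    = kg·m²·s⁻².
Hz = 1/s = s⁻¹ (frequency is cycles per second).
Combining: J·Hz = (kg·m²·s⁻²) · s⁻¹ = kg·m²·s⁻³.
kg·m²·s⁻³ is the base-SI form of the watt.

W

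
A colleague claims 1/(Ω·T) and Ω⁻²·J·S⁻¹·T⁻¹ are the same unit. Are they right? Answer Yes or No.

No

Left side:
  Ω = kg·m²·s⁻³·A⁻².
  So Ω⁻¹ = kg⁻¹·m⁻²·s³·A².
  T = kg·s⁻²·A⁻¹.
  So T⁻¹ = kg⁻¹·s²·A.
  Combining: Ω⁻¹·T⁻¹ = (kg⁻¹·m⁻²·s³·A²) · (kg⁻¹·s²·A) = kg⁻²·m⁻²·s⁵·A³.
Right side:
  Ω = kg·m²·s⁻³·A⁻².
  So Ω⁻² = kg⁻²·m⁻⁴·s⁶·A⁴.
  J = kg·m²·s⁻².
  S = kg⁻¹·m⁻²·s³·A².
  So S⁻¹ = kg·m²·s⁻³·A⁻².
  T = kg·s⁻²·A⁻¹.
  So T⁻¹ = kg⁻¹·s²·A.
  Combining: Ω⁻²·J·S⁻¹·T⁻¹ = (kg⁻²·m⁻⁴·s⁶·A⁴) · (kg·m²·s⁻²) · (kg·m²·s⁻³·A⁻²) · (kg⁻¹·s²·A) = kg⁻¹·s³·A³.
Left is kg⁻²·m⁻²·s⁵·A³; right is kg⁻¹·s³·A³ — different.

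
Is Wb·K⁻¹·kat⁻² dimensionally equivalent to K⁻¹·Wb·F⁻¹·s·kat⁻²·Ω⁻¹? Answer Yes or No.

Left side:
  Wb = kg·m²·s⁻²·A⁻¹.
  kat = s⁻¹·mol.
  So kat⁻² = s²·mol⁻².
  Combining: Wb·K⁻¹·kat⁻² = (kg·m²·s⁻²·A⁻¹) · K⁻¹ · (s²·mol⁻²) = kg·m²·A⁻¹·K⁻¹·mol⁻².
Right side:
  Wb = V·s (flux: a volt is a weber per second),
      = kg·m²·s⁻²·A⁻¹.
  F = C/V (capacitance = charge per voltage),
      = A·s/(kg·m²·s⁻³·A⁻¹) (substituting C and V),
      = kg⁻¹·m⁻²·s⁴·A².
  So F⁻¹ = kg·m²·s⁻⁴·A⁻².
  kat = mol/s = s⁻¹·mol (catalytic activity).
  So kat⁻² = s²·mol⁻².
  Ω = V/A (resistance = voltage per current),
      = kg·m²·s⁻³·A⁻².
  So Ω⁻¹ = kg⁻¹·m⁻²·s³·A².
  Combining: K⁻¹·Wb·F⁻¹·s·kat⁻²·Ω⁻¹ = K⁻¹ · (kg·m²·s⁻²·A⁻¹) · (kg·m²·s⁻⁴·A⁻²) · s · (s²·mol⁻²) · (kg⁻¹·m⁻²·s³·A²) = kg·m²·A⁻¹·K⁻¹·mol⁻².
Both reduce to kg·m²·A⁻¹·K⁻¹·mol⁻².

Yes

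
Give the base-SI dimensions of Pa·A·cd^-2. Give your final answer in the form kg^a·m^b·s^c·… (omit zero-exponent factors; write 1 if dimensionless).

kg·m⁻¹·s⁻²·A·cd⁻²

Pa = N/m² (pressure = force per area),
    = kg·m⁻¹·s⁻².
Combining: Pa·A·cd⁻² = (kg·m⁻¹·s⁻²) · A · cd⁻² = kg·m⁻¹·s⁻²·A·cd⁻².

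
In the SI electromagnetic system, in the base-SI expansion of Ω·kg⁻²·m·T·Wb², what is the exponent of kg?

2

Ω = V/A (resistance = voltage per current),
    = kg·m²·s⁻³·A⁻².
T = Wb/m² (flux density = flux per area),
    = kg·s⁻²·A⁻¹.
Wb = V·s (flux: a volt is a weber per second),
    = kg·m²·s⁻²·A⁻¹.
So Wb² = kg²·m⁴·s⁻⁴·A⁻².
Combining: Ω·kg⁻²·m·T·Wb² = (kg·m²·s⁻³·A⁻²) · kg⁻² · m · (kg·s⁻²·A⁻¹) · (kg²·m⁴·s⁻⁴·A⁻²) = kg²·m⁷·s⁻⁹·A⁻⁵.
The exponent of kg is 2.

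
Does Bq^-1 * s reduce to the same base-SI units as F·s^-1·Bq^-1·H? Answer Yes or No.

Yes

Left side:
  Bq = 1/s = s⁻¹ (activity is decays per second).
  So Bq⁻¹ = s.
  Combining: Bq⁻¹·s = s · s = s².
Right side:
  F = kg⁻¹·m⁻²·s⁴·A².
  Bq = s⁻¹.
  So Bq⁻¹ = s.
  H = kg·m²·s⁻²·A⁻².
  Combining: F·s⁻¹·Bq⁻¹·H = (kg⁻¹·m⁻²·s⁴·A²) · s⁻¹ · s · (kg·m²·s⁻²·A⁻²) = s².
Both reduce to s².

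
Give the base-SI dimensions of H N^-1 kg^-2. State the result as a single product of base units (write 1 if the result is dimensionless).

kg⁻²·m·A⁻²

H = kg·m²·s⁻²·A⁻².
N = kg·m·s⁻².
So N⁻¹ = kg⁻¹·m⁻¹·s².
Combining: H·N⁻¹·kg⁻² = (kg·m²·s⁻²·A⁻²) · (kg⁻¹·m⁻¹·s²) · kg⁻² = kg⁻²·m·A⁻².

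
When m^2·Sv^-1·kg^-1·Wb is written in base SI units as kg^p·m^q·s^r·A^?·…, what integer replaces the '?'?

Sv = J/kg (equivalent dose = energy per mass),
    = m²·s⁻².
So Sv⁻¹ = m⁻²·s².
Wb = V·s (flux: a volt is a weber per second),
    = kg·m²·s⁻²·A⁻¹.
Combining: m²·Sv⁻¹·kg⁻¹·Wb = m² · (m⁻²·s²) · kg⁻¹ · (kg·m²·s⁻²·A⁻¹) = m²·A⁻¹.
The exponent of A is -1.

-1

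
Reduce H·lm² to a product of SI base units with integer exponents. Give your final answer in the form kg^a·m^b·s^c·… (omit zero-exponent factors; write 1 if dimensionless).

kg·m²·s⁻²·A⁻²·cd²

H = Wb/A (inductance = flux per current),
    = kg·m²·s⁻²·A⁻².
lm = cd·sr = cd (luminous flux; sr is dimensionless).
So lm² = cd².
Combining: H·lm² = (kg·m²·s⁻²·A⁻²) · cd² = kg·m²·s⁻²·A⁻²·cd².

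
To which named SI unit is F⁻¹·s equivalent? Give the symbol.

Ω

F = kg⁻¹·m⁻²·s⁴·A².
So F⁻¹ = kg·m²·s⁻⁴·A⁻².
Combining: F⁻¹·s = (kg·m²·s⁻⁴·A⁻²) · s = kg·m²·s⁻³·A⁻².
kg·m²·s⁻³·A⁻² is the base-SI form of the ohm.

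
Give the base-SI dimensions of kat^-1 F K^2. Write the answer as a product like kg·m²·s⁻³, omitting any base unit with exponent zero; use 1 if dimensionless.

kg⁻¹·m⁻²·s⁵·A²·K²·mol⁻¹

kat = mol/s = s⁻¹·mol (catalytic activity).
So kat⁻¹ = s·mol⁻¹.
F = C/V (capacitance = charge per voltage),
    = A·s/(kg·m²·s⁻³·A⁻¹) (substituting C and V),
    = kg⁻¹·m⁻²·s⁴·A².
Combining: kat⁻¹·F·K² = (s·mol⁻¹) · (kg⁻¹·m⁻²·s⁴·A²) · K² = kg⁻¹·m⁻²·s⁵·A²·K²·mol⁻¹.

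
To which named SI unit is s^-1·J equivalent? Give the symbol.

W

J = N·m (work = force × distance),
    = kg·m²·s⁻².
Combining: s⁻¹·J = s⁻¹ · (kg·m²·s⁻²) = kg·m²·s⁻³.
kg·m²·s⁻³ is the base-SI form of the watt.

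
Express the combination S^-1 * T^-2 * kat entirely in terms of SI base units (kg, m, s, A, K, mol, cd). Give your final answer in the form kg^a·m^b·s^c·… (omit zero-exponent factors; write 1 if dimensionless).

kg⁻¹·m²·mol

S = kg⁻¹·m⁻²·s³·A².
So S⁻¹ = kg·m²·s⁻³·A⁻².
T = kg·s⁻²·A⁻¹.
So T⁻² = kg⁻²·s⁴·A².
kat = s⁻¹·mol.
Combining: S⁻¹·T⁻²·kat = (kg·m²·s⁻³·A⁻²) · (kg⁻²·s⁴·A²) · (s⁻¹·mol) = kg⁻¹·m²·mol.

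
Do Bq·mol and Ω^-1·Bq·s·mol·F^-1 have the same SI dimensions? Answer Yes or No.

Left side:
  Bq = s⁻¹.
  Combining: Bq·mol = s⁻¹ · mol = s⁻¹·mol.
Right side:
  Ω = kg·m²·s⁻³·A⁻².
  So Ω⁻¹ = kg⁻¹·m⁻²·s³·A².
  Bq = s⁻¹.
  F = kg⁻¹·m⁻²·s⁴·A².
  So F⁻¹ = kg·m²·s⁻⁴·A⁻².
  Combining: Ω⁻¹·Bq·s·mol·F⁻¹ = (kg⁻¹·m⁻²·s³·A²) · s⁻¹ · s · mol · (kg·m²·s⁻⁴·A⁻²) = s⁻¹·mol.
Both reduce to s⁻¹·mol.

Yes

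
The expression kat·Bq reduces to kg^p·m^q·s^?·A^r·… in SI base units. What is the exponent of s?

kat = s⁻¹·mol.
Bq = s⁻¹.
Combining: kat·Bq = (s⁻¹·mol) · s⁻¹ = s⁻²·mol.
The exponent of s is -2.

-2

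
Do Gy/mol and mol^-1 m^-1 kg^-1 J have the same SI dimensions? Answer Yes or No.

No

Left side:
  Gy = J/kg (absorbed dose = energy per mass),
      = m²·s⁻².
  Combining: Gy·mol⁻¹ = (m²·s⁻²) · mol⁻¹ = m²·s⁻²·mol⁻¹.
Right side:
  J = N·m (work = force × distance),
      = kg·m²·s⁻².
  Combining: mol⁻¹·m⁻¹·kg⁻¹·J = mol⁻¹ · m⁻¹ · kg⁻¹ · (kg·m²·s⁻²) = m·s⁻²·mol⁻¹.
Left is m²·s⁻²·mol⁻¹; right is m·s⁻²·mol⁻¹ — different.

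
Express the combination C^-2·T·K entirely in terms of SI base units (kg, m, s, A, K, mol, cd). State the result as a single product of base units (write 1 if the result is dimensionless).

kg·s⁻⁴·A⁻³·K

C = A·s = s·A (charge = current × time).
So C⁻² = s⁻²·A⁻².
T = Wb/m² (flux density = flux per area),
    = kg·s⁻²·A⁻¹.
Combining: C⁻²·T·K = (s⁻²·A⁻²) · (kg·s⁻²·A⁻¹) · K = kg·s⁻⁴·A⁻³·K.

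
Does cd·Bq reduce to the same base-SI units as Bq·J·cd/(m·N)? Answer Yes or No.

Yes

Left side:
  Bq = 1/s = s⁻¹ (activity is decays per second).
  Combining: cd·Bq = cd · s⁻¹ = s⁻¹·cd.
Right side:
  Bq = 1/s = s⁻¹ (activity is decays per second).
  J = N·m (work = force × distance),
      = kg·m²·s⁻².
  N = kg·m/s² = kg·m·s⁻² (force = mass × acceleration).
  So N⁻¹ = kg⁻¹·m⁻¹·s².
  Combining: Bq·m⁻¹·J·cd·N⁻¹ = s⁻¹ · m⁻¹ · (kg·m²·s⁻²) · cd · (kg⁻¹·m⁻¹·s²) = s⁻¹·cd.
Both reduce to s⁻¹·cd.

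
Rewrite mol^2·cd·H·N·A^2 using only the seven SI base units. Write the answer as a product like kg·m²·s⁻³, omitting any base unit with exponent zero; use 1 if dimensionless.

kg²·m³·s⁻⁴·mol²·cd

H = kg·m²·s⁻²·A⁻².
N = kg·m·s⁻².
Combining: mol²·cd·H·N·A² = mol² · cd · (kg·m²·s⁻²·A⁻²) · (kg·m·s⁻²) · A² = kg²·m³·s⁻⁴·mol²·cd.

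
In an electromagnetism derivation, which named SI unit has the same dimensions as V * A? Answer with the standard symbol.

W

V = W/A (potential = power per current),
    = kg·m²·s⁻³·A⁻¹.
Combining: V·A = (kg·m²·s⁻³·A⁻¹) · A = kg·m²·s⁻³.
kg·m²·s⁻³ is the base-SI form of the watt.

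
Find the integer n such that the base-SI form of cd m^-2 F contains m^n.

-4

F = C/V (capacitance = charge per voltage),
    = A·s/(kg·m²·s⁻³·A⁻¹) (substituting C and V),
    = kg⁻¹·m⁻²·s⁴·A².
Combining: cd·m⁻²·F = cd · m⁻² · (kg⁻¹·m⁻²·s⁴·A²) = kg⁻¹·m⁻⁴·s⁴·A²·cd.
The exponent of m is -4.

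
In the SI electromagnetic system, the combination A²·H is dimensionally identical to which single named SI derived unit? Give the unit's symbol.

H = Wb/A (inductance = flux per current),
    = kg·m²·s⁻²·A⁻².
Combining: A²·H = A² · (kg·m²·s⁻²·A⁻²) = kg·m²·s⁻².
kg·m²·s⁻² is the base-SI form of the joule.

J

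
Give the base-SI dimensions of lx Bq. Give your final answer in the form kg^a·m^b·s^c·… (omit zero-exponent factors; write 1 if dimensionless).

lx = m⁻²·cd.
Bq = s⁻¹.
Combining: lx·Bq = (m⁻²·cd) · s⁻¹ = m⁻²·s⁻¹·cd.

m⁻²·s⁻¹·cd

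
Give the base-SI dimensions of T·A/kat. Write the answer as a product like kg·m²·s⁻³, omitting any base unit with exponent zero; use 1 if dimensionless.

T = Wb/m² (flux density = flux per area),
    = kg·s⁻²·A⁻¹.
kat = mol/s = s⁻¹·mol (catalytic activity).
So kat⁻¹ = s·mol⁻¹.
Combining: T·kat⁻¹·A = (kg·s⁻²·A⁻¹) · (s·mol⁻¹) · A = kg·s⁻¹·mol⁻¹.

kg·s⁻¹·mol⁻¹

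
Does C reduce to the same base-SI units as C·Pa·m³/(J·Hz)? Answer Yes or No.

Left side:
  C = s·A.
Right side:
  J = N·m (work = force × distance),
      = kg·m²·s⁻².
  So J⁻¹ = kg⁻¹·m⁻²·s².
  C = A·s = s·A (charge = current × time).
  Hz = 1/s = s⁻¹ (frequency is cycles per second).
  So Hz⁻¹ = s.
  Pa = N/m² (pressure = force per area),
      = kg·m⁻¹·s⁻².
  Combining: J⁻¹·C·Hz⁻¹·Pa·m³ = (kg⁻¹·m⁻²·s²) · (s·A) · s · (kg·m⁻¹·s⁻²) · m³ = s²·A.
Left is s·A; right is s²·A — different.

No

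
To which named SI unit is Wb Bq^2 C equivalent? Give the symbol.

W

Wb = V·s (flux: a volt is a weber per second),
    = kg·m²·s⁻²·A⁻¹.
Bq = 1/s = s⁻¹ (activity is decays per second).
So Bq² = s⁻².
C = A·s = s·A (charge = current × time).
Combining: Wb·Bq²·C = (kg·m²·s⁻²·A⁻¹) · s⁻² · (s·A) = kg·m²·s⁻³.
kg·m²·s⁻³ is the base-SI form of the watt.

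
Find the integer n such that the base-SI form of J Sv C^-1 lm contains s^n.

J = N·m (work = force × distance),
    = kg·m²·s⁻².
Sv = J/kg (equivalent dose = energy per mass),
    = m²·s⁻².
C = A·s = s·A (charge = current × time).
So C⁻¹ = s⁻¹·A⁻¹.
lm = cd·sr = cd (luminous flux; sr is dimensionless).
Combining: J·Sv·C⁻¹·lm = (kg·m²·s⁻²) · (m²·s⁻²) · (s⁻¹·A⁻¹) · cd = kg·m⁴·s⁻⁵·A⁻¹·cd.
The exponent of s is -5.

-5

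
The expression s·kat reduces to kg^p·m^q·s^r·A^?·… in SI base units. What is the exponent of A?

kat = s⁻¹·mol.
Combining: s·kat = s · (s⁻¹·mol) = mol.
The exponent of A is 0.

0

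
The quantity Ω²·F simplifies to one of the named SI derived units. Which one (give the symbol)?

Ω = kg·m²·s⁻³·A⁻².
So Ω² = kg²·m⁴·s⁻⁶·A⁻⁴.
F = kg⁻¹·m⁻²·s⁴·A².
Combining: Ω²·F = (kg²·m⁴·s⁻⁶·A⁻⁴) · (kg⁻¹·m⁻²·s⁴·A²) = kg·m²·s⁻²·A⁻².
kg·m²·s⁻²·A⁻² is the base-SI form of the henry.

H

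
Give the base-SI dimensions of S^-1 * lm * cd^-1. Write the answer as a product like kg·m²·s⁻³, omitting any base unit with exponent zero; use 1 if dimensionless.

kg·m²·s⁻³·A⁻²

S = kg⁻¹·m⁻²·s³·A².
So S⁻¹ = kg·m²·s⁻³·A⁻².
lm = cd.
Combining: S⁻¹·lm·cd⁻¹ = (kg·m²·s⁻³·A⁻²) · cd · cd⁻¹ = kg·m²·s⁻³·A⁻².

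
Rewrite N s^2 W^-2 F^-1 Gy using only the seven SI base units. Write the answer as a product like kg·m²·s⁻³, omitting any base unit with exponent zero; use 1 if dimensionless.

N = kg·m/s² = kg·m·s⁻² (force = mass × acceleration).
W = J/s (power = energy per time),
    = kg·m²·s⁻³.
So W⁻² = kg⁻²·m⁻⁴·s⁶.
F = C/V (capacitance = charge per voltage),
    = A·s/(kg·m²·s⁻³·A⁻¹) (substituting C and V),
    = kg⁻¹·m⁻²·s⁴·A².
So F⁻¹ = kg·m²·s⁻⁴·A⁻².
Gy = J/kg (absorbed dose = energy per mass),
    = m²·s⁻².
Combining: N·s²·W⁻²·F⁻¹·Gy = (kg·m·s⁻²) · s² · (kg⁻²·m⁻⁴·s⁶) · (kg·m²·s⁻⁴·A⁻²) · (m²·s⁻²) = m·A⁻².

m·A⁻²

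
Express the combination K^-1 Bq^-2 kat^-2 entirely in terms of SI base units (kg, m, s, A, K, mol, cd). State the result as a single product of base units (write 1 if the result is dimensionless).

s⁴·K⁻¹·mol⁻²

Bq = 1/s = s⁻¹ (activity is decays per second).
So Bq⁻² = s².
kat = mol/s = s⁻¹·mol (catalytic activity).
So kat⁻² = s²·mol⁻².
Combining: K⁻¹·Bq⁻²·kat⁻² = K⁻¹ · s² · (s²·mol⁻²) = s⁴·K⁻¹·mol⁻².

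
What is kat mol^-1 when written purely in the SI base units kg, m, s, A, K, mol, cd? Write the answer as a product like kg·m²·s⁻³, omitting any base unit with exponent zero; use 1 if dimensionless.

s⁻¹

kat = s⁻¹·mol.
Combining: kat·mol⁻¹ = (s⁻¹·mol) · mol⁻¹ = s⁻¹.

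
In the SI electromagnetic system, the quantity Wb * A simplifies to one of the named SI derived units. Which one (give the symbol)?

J

Wb = V·s (flux: a volt is a weber per second),
    = kg·m²·s⁻²·A⁻¹.
Combining: Wb·A = (kg·m²·s⁻²·A⁻¹) · A = kg·m²·s⁻².
kg·m²·s⁻² is the base-SI form of the joule.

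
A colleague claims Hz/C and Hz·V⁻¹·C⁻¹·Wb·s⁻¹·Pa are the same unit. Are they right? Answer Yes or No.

No

Left side:
  C = s·A.
  So C⁻¹ = s⁻¹·A⁻¹.
  Hz = s⁻¹.
  Combining: C⁻¹·Hz = (s⁻¹·A⁻¹) · s⁻¹ = s⁻²·A⁻¹.
Right side:
  Hz = 1/s = s⁻¹ (frequency is cycles per second).
  V = W/A (potential = power per current),
      = kg·m²·s⁻³·A⁻¹.
  So V⁻¹ = kg⁻¹·m⁻²·s³·A.
  C = A·s = s·A (charge = current × time).
  So C⁻¹ = s⁻¹·A⁻¹.
  Wb = V·s (flux: a volt is a weber per second),
      = kg·m²·s⁻²·A⁻¹.
  Pa = N/m² (pressure = force per area),
      = kg·m⁻¹·s⁻².
  Combining: Hz·V⁻¹·C⁻¹·Wb·s⁻¹·Pa = s⁻¹ · (kg⁻¹·m⁻²·s³·A) · (s⁻¹·A⁻¹) · (kg·m²·s⁻²·A⁻¹) · s⁻¹ · (kg·m⁻¹·s⁻²) = kg·m⁻¹·s⁻⁴·A⁻¹.
Left is s⁻²·A⁻¹; right is kg·m⁻¹·s⁻⁴·A⁻¹ — different.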